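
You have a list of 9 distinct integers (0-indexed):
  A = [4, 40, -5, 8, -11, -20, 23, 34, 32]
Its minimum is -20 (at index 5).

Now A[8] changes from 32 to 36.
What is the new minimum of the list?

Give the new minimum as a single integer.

Answer: -20

Derivation:
Old min = -20 (at index 5)
Change: A[8] 32 -> 36
Changed element was NOT the old min.
  New min = min(old_min, new_val) = min(-20, 36) = -20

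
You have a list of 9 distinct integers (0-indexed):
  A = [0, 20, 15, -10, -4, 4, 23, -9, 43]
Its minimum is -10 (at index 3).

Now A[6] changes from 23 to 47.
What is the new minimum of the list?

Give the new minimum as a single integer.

Old min = -10 (at index 3)
Change: A[6] 23 -> 47
Changed element was NOT the old min.
  New min = min(old_min, new_val) = min(-10, 47) = -10

Answer: -10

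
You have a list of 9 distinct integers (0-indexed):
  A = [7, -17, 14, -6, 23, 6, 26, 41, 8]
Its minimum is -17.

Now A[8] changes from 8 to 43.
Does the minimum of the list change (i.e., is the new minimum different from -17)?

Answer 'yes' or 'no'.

Answer: no

Derivation:
Old min = -17
Change: A[8] 8 -> 43
Changed element was NOT the min; min changes only if 43 < -17.
New min = -17; changed? no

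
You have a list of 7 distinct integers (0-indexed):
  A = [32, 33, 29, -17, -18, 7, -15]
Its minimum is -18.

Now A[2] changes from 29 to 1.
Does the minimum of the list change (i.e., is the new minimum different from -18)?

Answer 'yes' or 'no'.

Answer: no

Derivation:
Old min = -18
Change: A[2] 29 -> 1
Changed element was NOT the min; min changes only if 1 < -18.
New min = -18; changed? no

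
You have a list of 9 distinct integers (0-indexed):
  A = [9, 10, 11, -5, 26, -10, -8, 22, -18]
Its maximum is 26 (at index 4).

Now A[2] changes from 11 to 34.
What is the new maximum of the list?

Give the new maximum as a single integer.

Old max = 26 (at index 4)
Change: A[2] 11 -> 34
Changed element was NOT the old max.
  New max = max(old_max, new_val) = max(26, 34) = 34

Answer: 34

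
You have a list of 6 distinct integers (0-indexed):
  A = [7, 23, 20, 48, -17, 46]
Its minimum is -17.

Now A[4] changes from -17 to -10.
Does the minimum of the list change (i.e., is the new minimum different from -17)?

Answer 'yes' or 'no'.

Answer: yes

Derivation:
Old min = -17
Change: A[4] -17 -> -10
Changed element was the min; new min must be rechecked.
New min = -10; changed? yes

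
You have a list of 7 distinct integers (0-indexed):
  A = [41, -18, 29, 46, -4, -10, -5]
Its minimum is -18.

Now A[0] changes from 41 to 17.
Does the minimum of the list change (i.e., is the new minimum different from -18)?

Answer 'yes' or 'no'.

Answer: no

Derivation:
Old min = -18
Change: A[0] 41 -> 17
Changed element was NOT the min; min changes only if 17 < -18.
New min = -18; changed? no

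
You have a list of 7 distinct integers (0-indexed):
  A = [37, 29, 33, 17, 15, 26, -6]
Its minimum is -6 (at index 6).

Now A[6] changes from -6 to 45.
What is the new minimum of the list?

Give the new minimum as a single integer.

Old min = -6 (at index 6)
Change: A[6] -6 -> 45
Changed element WAS the min. Need to check: is 45 still <= all others?
  Min of remaining elements: 15
  New min = min(45, 15) = 15

Answer: 15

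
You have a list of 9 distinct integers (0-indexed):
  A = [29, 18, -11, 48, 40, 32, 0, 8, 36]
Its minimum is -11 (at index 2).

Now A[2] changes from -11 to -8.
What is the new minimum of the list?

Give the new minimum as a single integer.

Answer: -8

Derivation:
Old min = -11 (at index 2)
Change: A[2] -11 -> -8
Changed element WAS the min. Need to check: is -8 still <= all others?
  Min of remaining elements: 0
  New min = min(-8, 0) = -8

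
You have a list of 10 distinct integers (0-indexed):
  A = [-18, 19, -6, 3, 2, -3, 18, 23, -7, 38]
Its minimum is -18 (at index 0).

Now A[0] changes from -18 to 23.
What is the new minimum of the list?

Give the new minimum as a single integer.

Answer: -7

Derivation:
Old min = -18 (at index 0)
Change: A[0] -18 -> 23
Changed element WAS the min. Need to check: is 23 still <= all others?
  Min of remaining elements: -7
  New min = min(23, -7) = -7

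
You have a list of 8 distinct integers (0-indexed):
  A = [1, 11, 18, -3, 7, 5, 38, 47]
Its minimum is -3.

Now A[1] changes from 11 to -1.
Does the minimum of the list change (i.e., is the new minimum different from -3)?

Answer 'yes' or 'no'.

Answer: no

Derivation:
Old min = -3
Change: A[1] 11 -> -1
Changed element was NOT the min; min changes only if -1 < -3.
New min = -3; changed? no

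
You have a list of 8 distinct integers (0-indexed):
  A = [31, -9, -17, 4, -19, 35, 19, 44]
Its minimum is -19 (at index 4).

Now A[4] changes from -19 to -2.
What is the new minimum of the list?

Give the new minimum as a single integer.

Old min = -19 (at index 4)
Change: A[4] -19 -> -2
Changed element WAS the min. Need to check: is -2 still <= all others?
  Min of remaining elements: -17
  New min = min(-2, -17) = -17

Answer: -17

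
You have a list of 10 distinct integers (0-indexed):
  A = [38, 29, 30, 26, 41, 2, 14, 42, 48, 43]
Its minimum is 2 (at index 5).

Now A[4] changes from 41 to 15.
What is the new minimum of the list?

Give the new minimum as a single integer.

Answer: 2

Derivation:
Old min = 2 (at index 5)
Change: A[4] 41 -> 15
Changed element was NOT the old min.
  New min = min(old_min, new_val) = min(2, 15) = 2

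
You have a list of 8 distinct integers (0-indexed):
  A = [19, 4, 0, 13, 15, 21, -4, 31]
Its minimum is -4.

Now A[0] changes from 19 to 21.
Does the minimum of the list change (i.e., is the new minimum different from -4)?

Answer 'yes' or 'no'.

Old min = -4
Change: A[0] 19 -> 21
Changed element was NOT the min; min changes only if 21 < -4.
New min = -4; changed? no

Answer: no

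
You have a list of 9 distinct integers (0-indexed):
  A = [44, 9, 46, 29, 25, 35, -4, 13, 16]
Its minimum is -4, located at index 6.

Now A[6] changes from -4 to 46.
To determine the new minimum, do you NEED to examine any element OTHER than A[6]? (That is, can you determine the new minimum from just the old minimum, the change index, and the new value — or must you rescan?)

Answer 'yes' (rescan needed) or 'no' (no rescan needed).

Old min = -4 at index 6
Change at index 6: -4 -> 46
Index 6 WAS the min and new value 46 > old min -4. Must rescan other elements to find the new min.
Needs rescan: yes

Answer: yes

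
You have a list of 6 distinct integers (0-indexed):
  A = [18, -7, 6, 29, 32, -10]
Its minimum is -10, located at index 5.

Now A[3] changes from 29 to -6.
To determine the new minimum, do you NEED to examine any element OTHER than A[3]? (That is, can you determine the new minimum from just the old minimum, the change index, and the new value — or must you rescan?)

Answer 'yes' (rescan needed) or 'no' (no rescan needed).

Answer: no

Derivation:
Old min = -10 at index 5
Change at index 3: 29 -> -6
Index 3 was NOT the min. New min = min(-10, -6). No rescan of other elements needed.
Needs rescan: no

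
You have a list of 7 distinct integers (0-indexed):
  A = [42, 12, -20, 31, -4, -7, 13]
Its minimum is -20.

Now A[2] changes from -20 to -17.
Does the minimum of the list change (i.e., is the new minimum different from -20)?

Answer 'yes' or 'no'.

Old min = -20
Change: A[2] -20 -> -17
Changed element was the min; new min must be rechecked.
New min = -17; changed? yes

Answer: yes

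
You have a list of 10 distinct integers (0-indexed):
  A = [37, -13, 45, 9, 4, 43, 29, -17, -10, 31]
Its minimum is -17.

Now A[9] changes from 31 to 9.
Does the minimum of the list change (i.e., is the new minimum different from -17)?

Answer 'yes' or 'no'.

Answer: no

Derivation:
Old min = -17
Change: A[9] 31 -> 9
Changed element was NOT the min; min changes only if 9 < -17.
New min = -17; changed? no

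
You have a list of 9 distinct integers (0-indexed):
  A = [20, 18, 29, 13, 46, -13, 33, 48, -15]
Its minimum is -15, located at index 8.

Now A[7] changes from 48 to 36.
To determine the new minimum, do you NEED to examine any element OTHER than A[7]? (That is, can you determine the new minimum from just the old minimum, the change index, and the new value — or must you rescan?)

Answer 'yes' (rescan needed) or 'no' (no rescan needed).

Old min = -15 at index 8
Change at index 7: 48 -> 36
Index 7 was NOT the min. New min = min(-15, 36). No rescan of other elements needed.
Needs rescan: no

Answer: no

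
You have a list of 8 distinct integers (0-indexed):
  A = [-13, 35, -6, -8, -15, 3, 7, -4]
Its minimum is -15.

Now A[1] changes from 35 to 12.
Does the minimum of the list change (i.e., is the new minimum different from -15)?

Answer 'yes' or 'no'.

Answer: no

Derivation:
Old min = -15
Change: A[1] 35 -> 12
Changed element was NOT the min; min changes only if 12 < -15.
New min = -15; changed? no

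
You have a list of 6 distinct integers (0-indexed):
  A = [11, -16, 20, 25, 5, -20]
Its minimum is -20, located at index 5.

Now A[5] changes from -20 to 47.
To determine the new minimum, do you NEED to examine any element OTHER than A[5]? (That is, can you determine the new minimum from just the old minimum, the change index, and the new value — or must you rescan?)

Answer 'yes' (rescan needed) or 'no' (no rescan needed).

Answer: yes

Derivation:
Old min = -20 at index 5
Change at index 5: -20 -> 47
Index 5 WAS the min and new value 47 > old min -20. Must rescan other elements to find the new min.
Needs rescan: yes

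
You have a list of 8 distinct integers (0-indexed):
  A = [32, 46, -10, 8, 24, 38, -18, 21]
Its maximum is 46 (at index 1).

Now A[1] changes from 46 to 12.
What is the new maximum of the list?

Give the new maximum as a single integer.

Answer: 38

Derivation:
Old max = 46 (at index 1)
Change: A[1] 46 -> 12
Changed element WAS the max -> may need rescan.
  Max of remaining elements: 38
  New max = max(12, 38) = 38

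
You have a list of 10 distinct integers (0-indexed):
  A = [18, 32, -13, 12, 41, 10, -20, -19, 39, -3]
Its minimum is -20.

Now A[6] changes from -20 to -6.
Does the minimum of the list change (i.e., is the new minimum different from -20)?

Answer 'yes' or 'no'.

Old min = -20
Change: A[6] -20 -> -6
Changed element was the min; new min must be rechecked.
New min = -19; changed? yes

Answer: yes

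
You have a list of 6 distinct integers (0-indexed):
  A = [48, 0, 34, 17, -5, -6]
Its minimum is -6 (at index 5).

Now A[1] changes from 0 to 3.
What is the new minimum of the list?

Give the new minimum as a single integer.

Answer: -6

Derivation:
Old min = -6 (at index 5)
Change: A[1] 0 -> 3
Changed element was NOT the old min.
  New min = min(old_min, new_val) = min(-6, 3) = -6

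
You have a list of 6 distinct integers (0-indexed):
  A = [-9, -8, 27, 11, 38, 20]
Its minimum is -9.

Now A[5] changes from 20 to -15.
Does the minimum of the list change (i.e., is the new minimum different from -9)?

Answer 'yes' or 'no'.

Old min = -9
Change: A[5] 20 -> -15
Changed element was NOT the min; min changes only if -15 < -9.
New min = -15; changed? yes

Answer: yes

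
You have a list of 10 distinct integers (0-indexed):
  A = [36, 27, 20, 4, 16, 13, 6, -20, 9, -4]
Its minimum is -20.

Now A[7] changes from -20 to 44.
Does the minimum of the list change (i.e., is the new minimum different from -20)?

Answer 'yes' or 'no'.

Old min = -20
Change: A[7] -20 -> 44
Changed element was the min; new min must be rechecked.
New min = -4; changed? yes

Answer: yes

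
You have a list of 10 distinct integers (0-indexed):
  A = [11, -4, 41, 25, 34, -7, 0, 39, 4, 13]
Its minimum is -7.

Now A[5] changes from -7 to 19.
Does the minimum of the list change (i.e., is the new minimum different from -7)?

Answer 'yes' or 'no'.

Old min = -7
Change: A[5] -7 -> 19
Changed element was the min; new min must be rechecked.
New min = -4; changed? yes

Answer: yes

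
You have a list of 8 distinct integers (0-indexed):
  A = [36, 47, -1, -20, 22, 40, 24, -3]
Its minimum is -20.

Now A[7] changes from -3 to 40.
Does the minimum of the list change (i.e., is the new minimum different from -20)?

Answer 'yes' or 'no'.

Answer: no

Derivation:
Old min = -20
Change: A[7] -3 -> 40
Changed element was NOT the min; min changes only if 40 < -20.
New min = -20; changed? no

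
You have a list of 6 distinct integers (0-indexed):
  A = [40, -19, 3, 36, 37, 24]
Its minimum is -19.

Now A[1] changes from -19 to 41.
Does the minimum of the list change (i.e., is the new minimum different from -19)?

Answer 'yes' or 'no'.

Answer: yes

Derivation:
Old min = -19
Change: A[1] -19 -> 41
Changed element was the min; new min must be rechecked.
New min = 3; changed? yes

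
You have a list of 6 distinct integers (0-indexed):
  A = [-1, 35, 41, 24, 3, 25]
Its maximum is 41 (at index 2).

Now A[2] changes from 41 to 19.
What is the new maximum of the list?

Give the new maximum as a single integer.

Answer: 35

Derivation:
Old max = 41 (at index 2)
Change: A[2] 41 -> 19
Changed element WAS the max -> may need rescan.
  Max of remaining elements: 35
  New max = max(19, 35) = 35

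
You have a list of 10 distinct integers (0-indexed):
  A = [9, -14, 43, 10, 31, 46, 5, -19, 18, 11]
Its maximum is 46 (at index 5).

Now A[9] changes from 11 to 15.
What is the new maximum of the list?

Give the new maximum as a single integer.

Old max = 46 (at index 5)
Change: A[9] 11 -> 15
Changed element was NOT the old max.
  New max = max(old_max, new_val) = max(46, 15) = 46

Answer: 46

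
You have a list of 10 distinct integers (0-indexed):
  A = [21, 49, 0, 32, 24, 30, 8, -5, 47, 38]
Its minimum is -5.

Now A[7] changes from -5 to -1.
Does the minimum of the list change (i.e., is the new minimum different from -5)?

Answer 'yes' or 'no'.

Old min = -5
Change: A[7] -5 -> -1
Changed element was the min; new min must be rechecked.
New min = -1; changed? yes

Answer: yes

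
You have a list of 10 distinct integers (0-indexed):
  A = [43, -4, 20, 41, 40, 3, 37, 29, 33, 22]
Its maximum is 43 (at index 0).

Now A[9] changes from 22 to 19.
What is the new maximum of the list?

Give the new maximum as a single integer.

Old max = 43 (at index 0)
Change: A[9] 22 -> 19
Changed element was NOT the old max.
  New max = max(old_max, new_val) = max(43, 19) = 43

Answer: 43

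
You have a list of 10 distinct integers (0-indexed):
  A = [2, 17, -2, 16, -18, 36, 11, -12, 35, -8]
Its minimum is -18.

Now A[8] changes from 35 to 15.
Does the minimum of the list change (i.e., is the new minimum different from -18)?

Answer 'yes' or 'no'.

Answer: no

Derivation:
Old min = -18
Change: A[8] 35 -> 15
Changed element was NOT the min; min changes only if 15 < -18.
New min = -18; changed? no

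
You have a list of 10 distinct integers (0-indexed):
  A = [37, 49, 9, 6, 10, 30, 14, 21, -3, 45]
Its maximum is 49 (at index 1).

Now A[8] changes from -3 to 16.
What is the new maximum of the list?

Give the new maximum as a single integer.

Answer: 49

Derivation:
Old max = 49 (at index 1)
Change: A[8] -3 -> 16
Changed element was NOT the old max.
  New max = max(old_max, new_val) = max(49, 16) = 49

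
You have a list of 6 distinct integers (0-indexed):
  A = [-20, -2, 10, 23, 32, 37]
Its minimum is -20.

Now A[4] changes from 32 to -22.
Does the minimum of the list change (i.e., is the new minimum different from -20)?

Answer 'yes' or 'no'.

Old min = -20
Change: A[4] 32 -> -22
Changed element was NOT the min; min changes only if -22 < -20.
New min = -22; changed? yes

Answer: yes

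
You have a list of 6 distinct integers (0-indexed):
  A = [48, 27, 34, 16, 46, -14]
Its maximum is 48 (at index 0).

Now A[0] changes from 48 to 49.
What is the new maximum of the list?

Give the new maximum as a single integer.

Old max = 48 (at index 0)
Change: A[0] 48 -> 49
Changed element WAS the max -> may need rescan.
  Max of remaining elements: 46
  New max = max(49, 46) = 49

Answer: 49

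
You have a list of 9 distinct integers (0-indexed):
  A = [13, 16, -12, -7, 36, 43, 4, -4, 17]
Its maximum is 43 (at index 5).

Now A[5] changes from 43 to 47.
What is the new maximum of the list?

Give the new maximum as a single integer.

Old max = 43 (at index 5)
Change: A[5] 43 -> 47
Changed element WAS the max -> may need rescan.
  Max of remaining elements: 36
  New max = max(47, 36) = 47

Answer: 47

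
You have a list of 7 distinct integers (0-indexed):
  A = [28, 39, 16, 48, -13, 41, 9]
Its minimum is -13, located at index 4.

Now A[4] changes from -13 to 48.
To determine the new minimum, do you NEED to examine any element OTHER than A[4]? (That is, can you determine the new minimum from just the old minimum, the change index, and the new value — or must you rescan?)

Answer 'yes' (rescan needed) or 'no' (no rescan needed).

Answer: yes

Derivation:
Old min = -13 at index 4
Change at index 4: -13 -> 48
Index 4 WAS the min and new value 48 > old min -13. Must rescan other elements to find the new min.
Needs rescan: yes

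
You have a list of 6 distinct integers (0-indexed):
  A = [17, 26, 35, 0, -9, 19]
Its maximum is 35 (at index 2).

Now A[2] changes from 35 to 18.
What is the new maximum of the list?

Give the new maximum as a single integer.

Answer: 26

Derivation:
Old max = 35 (at index 2)
Change: A[2] 35 -> 18
Changed element WAS the max -> may need rescan.
  Max of remaining elements: 26
  New max = max(18, 26) = 26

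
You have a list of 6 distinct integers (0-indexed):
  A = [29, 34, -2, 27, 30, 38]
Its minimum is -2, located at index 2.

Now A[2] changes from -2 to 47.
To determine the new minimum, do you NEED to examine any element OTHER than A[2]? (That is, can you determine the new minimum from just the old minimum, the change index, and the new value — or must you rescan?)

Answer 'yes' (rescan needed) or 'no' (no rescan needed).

Answer: yes

Derivation:
Old min = -2 at index 2
Change at index 2: -2 -> 47
Index 2 WAS the min and new value 47 > old min -2. Must rescan other elements to find the new min.
Needs rescan: yes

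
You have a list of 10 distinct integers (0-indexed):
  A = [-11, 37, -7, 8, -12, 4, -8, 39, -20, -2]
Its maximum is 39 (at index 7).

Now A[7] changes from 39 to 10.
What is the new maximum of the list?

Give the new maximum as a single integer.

Old max = 39 (at index 7)
Change: A[7] 39 -> 10
Changed element WAS the max -> may need rescan.
  Max of remaining elements: 37
  New max = max(10, 37) = 37

Answer: 37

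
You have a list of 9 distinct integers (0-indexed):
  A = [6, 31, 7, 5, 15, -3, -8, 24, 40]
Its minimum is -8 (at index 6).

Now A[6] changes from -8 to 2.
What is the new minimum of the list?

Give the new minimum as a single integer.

Answer: -3

Derivation:
Old min = -8 (at index 6)
Change: A[6] -8 -> 2
Changed element WAS the min. Need to check: is 2 still <= all others?
  Min of remaining elements: -3
  New min = min(2, -3) = -3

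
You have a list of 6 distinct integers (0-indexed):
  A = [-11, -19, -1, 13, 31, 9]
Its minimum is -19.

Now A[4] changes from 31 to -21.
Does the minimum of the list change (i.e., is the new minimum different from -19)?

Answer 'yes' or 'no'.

Old min = -19
Change: A[4] 31 -> -21
Changed element was NOT the min; min changes only if -21 < -19.
New min = -21; changed? yes

Answer: yes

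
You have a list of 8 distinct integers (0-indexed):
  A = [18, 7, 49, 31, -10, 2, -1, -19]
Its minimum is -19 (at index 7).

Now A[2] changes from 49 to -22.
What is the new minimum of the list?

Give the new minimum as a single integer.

Old min = -19 (at index 7)
Change: A[2] 49 -> -22
Changed element was NOT the old min.
  New min = min(old_min, new_val) = min(-19, -22) = -22

Answer: -22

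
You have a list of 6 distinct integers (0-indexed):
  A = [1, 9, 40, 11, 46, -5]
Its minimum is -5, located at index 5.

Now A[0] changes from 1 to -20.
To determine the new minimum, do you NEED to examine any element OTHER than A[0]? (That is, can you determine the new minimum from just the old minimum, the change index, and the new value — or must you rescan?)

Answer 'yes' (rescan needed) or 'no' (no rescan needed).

Answer: no

Derivation:
Old min = -5 at index 5
Change at index 0: 1 -> -20
Index 0 was NOT the min. New min = min(-5, -20). No rescan of other elements needed.
Needs rescan: no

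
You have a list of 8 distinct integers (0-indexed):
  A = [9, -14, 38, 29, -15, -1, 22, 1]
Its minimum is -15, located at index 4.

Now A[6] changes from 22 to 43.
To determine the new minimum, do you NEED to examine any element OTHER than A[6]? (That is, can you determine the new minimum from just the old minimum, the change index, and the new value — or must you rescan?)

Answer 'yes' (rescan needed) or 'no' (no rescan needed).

Answer: no

Derivation:
Old min = -15 at index 4
Change at index 6: 22 -> 43
Index 6 was NOT the min. New min = min(-15, 43). No rescan of other elements needed.
Needs rescan: no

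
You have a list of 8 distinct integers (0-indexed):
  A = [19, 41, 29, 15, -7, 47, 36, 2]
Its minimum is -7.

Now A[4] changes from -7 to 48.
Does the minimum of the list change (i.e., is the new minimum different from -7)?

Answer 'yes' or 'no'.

Old min = -7
Change: A[4] -7 -> 48
Changed element was the min; new min must be rechecked.
New min = 2; changed? yes

Answer: yes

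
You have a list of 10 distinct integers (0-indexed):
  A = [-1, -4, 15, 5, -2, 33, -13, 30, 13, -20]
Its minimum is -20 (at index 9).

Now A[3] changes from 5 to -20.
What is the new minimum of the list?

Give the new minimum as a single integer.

Answer: -20

Derivation:
Old min = -20 (at index 9)
Change: A[3] 5 -> -20
Changed element was NOT the old min.
  New min = min(old_min, new_val) = min(-20, -20) = -20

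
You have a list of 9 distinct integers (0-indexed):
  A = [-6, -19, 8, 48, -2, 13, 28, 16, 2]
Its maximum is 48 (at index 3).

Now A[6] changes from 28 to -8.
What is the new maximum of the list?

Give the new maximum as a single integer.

Old max = 48 (at index 3)
Change: A[6] 28 -> -8
Changed element was NOT the old max.
  New max = max(old_max, new_val) = max(48, -8) = 48

Answer: 48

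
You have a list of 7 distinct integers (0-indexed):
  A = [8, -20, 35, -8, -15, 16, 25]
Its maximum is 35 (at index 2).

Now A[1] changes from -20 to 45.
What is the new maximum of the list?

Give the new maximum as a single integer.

Old max = 35 (at index 2)
Change: A[1] -20 -> 45
Changed element was NOT the old max.
  New max = max(old_max, new_val) = max(35, 45) = 45

Answer: 45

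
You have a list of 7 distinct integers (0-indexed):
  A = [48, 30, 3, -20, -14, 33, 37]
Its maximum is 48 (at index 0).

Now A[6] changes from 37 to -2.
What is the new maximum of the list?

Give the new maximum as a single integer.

Answer: 48

Derivation:
Old max = 48 (at index 0)
Change: A[6] 37 -> -2
Changed element was NOT the old max.
  New max = max(old_max, new_val) = max(48, -2) = 48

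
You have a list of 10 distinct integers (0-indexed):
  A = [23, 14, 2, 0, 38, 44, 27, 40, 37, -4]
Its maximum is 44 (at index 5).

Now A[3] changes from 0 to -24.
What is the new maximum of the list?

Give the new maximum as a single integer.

Old max = 44 (at index 5)
Change: A[3] 0 -> -24
Changed element was NOT the old max.
  New max = max(old_max, new_val) = max(44, -24) = 44

Answer: 44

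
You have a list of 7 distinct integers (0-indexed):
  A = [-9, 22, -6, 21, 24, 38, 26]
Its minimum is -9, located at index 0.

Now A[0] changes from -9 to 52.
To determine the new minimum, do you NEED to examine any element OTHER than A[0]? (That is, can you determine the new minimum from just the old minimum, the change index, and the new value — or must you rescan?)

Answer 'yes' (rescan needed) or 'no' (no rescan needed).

Old min = -9 at index 0
Change at index 0: -9 -> 52
Index 0 WAS the min and new value 52 > old min -9. Must rescan other elements to find the new min.
Needs rescan: yes

Answer: yes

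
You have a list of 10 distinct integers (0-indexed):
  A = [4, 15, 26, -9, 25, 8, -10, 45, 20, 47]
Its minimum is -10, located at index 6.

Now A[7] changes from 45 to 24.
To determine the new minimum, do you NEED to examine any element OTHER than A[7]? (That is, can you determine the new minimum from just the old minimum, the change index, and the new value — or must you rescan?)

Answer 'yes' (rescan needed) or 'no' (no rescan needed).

Answer: no

Derivation:
Old min = -10 at index 6
Change at index 7: 45 -> 24
Index 7 was NOT the min. New min = min(-10, 24). No rescan of other elements needed.
Needs rescan: no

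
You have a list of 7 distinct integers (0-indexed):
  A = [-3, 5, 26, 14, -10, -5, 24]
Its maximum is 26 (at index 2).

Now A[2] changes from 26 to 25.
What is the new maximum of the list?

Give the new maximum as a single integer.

Old max = 26 (at index 2)
Change: A[2] 26 -> 25
Changed element WAS the max -> may need rescan.
  Max of remaining elements: 24
  New max = max(25, 24) = 25

Answer: 25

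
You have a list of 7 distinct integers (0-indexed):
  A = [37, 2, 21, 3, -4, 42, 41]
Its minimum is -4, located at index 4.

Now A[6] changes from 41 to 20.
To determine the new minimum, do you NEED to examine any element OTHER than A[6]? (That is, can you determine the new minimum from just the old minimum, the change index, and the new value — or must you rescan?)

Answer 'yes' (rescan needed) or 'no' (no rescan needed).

Old min = -4 at index 4
Change at index 6: 41 -> 20
Index 6 was NOT the min. New min = min(-4, 20). No rescan of other elements needed.
Needs rescan: no

Answer: no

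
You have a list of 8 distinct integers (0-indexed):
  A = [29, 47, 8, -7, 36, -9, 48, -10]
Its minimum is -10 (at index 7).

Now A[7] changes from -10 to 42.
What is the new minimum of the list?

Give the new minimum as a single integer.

Old min = -10 (at index 7)
Change: A[7] -10 -> 42
Changed element WAS the min. Need to check: is 42 still <= all others?
  Min of remaining elements: -9
  New min = min(42, -9) = -9

Answer: -9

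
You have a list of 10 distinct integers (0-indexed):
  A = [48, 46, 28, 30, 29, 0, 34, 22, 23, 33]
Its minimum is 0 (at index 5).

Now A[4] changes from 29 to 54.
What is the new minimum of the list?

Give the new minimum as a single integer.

Old min = 0 (at index 5)
Change: A[4] 29 -> 54
Changed element was NOT the old min.
  New min = min(old_min, new_val) = min(0, 54) = 0

Answer: 0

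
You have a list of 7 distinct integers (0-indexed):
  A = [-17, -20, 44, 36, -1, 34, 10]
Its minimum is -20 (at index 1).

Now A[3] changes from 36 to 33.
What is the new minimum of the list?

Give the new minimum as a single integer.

Answer: -20

Derivation:
Old min = -20 (at index 1)
Change: A[3] 36 -> 33
Changed element was NOT the old min.
  New min = min(old_min, new_val) = min(-20, 33) = -20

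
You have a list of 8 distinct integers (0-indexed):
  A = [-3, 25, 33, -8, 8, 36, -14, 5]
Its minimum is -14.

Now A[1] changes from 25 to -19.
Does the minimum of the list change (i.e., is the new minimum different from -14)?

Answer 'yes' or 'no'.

Answer: yes

Derivation:
Old min = -14
Change: A[1] 25 -> -19
Changed element was NOT the min; min changes only if -19 < -14.
New min = -19; changed? yes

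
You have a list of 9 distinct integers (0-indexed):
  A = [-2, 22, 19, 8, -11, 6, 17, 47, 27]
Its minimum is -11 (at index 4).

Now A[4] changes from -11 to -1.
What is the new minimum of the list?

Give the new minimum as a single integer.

Old min = -11 (at index 4)
Change: A[4] -11 -> -1
Changed element WAS the min. Need to check: is -1 still <= all others?
  Min of remaining elements: -2
  New min = min(-1, -2) = -2

Answer: -2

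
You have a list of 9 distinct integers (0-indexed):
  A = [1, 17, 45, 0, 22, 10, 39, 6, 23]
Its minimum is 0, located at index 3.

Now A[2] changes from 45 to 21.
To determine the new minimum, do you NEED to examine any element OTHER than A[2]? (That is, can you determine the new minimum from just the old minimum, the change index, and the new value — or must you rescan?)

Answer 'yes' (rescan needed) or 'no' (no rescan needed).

Old min = 0 at index 3
Change at index 2: 45 -> 21
Index 2 was NOT the min. New min = min(0, 21). No rescan of other elements needed.
Needs rescan: no

Answer: no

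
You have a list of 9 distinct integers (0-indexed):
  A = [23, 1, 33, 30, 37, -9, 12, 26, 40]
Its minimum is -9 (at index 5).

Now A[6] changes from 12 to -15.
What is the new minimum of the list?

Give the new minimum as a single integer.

Answer: -15

Derivation:
Old min = -9 (at index 5)
Change: A[6] 12 -> -15
Changed element was NOT the old min.
  New min = min(old_min, new_val) = min(-9, -15) = -15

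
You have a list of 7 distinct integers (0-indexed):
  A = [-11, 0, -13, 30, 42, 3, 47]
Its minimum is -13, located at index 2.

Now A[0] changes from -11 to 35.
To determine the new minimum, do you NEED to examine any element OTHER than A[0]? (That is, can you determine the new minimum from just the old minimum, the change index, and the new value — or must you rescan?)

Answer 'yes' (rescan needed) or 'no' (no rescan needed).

Old min = -13 at index 2
Change at index 0: -11 -> 35
Index 0 was NOT the min. New min = min(-13, 35). No rescan of other elements needed.
Needs rescan: no

Answer: no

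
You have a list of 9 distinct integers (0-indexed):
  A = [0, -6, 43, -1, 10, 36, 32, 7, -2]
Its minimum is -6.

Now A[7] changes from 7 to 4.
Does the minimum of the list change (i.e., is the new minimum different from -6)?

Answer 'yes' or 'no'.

Old min = -6
Change: A[7] 7 -> 4
Changed element was NOT the min; min changes only if 4 < -6.
New min = -6; changed? no

Answer: no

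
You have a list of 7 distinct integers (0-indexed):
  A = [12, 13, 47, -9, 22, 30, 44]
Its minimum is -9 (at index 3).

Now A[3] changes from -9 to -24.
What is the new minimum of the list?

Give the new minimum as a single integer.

Answer: -24

Derivation:
Old min = -9 (at index 3)
Change: A[3] -9 -> -24
Changed element WAS the min. Need to check: is -24 still <= all others?
  Min of remaining elements: 12
  New min = min(-24, 12) = -24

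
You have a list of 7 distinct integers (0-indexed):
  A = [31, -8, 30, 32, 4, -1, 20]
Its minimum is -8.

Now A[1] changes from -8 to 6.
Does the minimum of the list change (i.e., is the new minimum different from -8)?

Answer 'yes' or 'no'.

Answer: yes

Derivation:
Old min = -8
Change: A[1] -8 -> 6
Changed element was the min; new min must be rechecked.
New min = -1; changed? yes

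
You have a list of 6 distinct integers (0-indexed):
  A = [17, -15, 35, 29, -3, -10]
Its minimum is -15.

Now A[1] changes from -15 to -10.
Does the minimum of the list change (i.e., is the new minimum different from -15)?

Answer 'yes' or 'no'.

Old min = -15
Change: A[1] -15 -> -10
Changed element was the min; new min must be rechecked.
New min = -10; changed? yes

Answer: yes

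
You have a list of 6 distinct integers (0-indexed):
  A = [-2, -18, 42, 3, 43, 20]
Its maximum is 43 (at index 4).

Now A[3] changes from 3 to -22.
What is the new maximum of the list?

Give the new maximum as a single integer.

Old max = 43 (at index 4)
Change: A[3] 3 -> -22
Changed element was NOT the old max.
  New max = max(old_max, new_val) = max(43, -22) = 43

Answer: 43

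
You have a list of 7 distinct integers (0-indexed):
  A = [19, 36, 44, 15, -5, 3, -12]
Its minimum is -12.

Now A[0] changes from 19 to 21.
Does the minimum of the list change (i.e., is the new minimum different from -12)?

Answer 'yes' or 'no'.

Old min = -12
Change: A[0] 19 -> 21
Changed element was NOT the min; min changes only if 21 < -12.
New min = -12; changed? no

Answer: no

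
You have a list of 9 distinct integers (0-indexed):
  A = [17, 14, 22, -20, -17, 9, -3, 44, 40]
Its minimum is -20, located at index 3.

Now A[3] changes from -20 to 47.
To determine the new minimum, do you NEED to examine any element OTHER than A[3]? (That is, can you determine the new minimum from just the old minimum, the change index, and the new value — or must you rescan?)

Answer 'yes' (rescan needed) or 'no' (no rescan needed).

Answer: yes

Derivation:
Old min = -20 at index 3
Change at index 3: -20 -> 47
Index 3 WAS the min and new value 47 > old min -20. Must rescan other elements to find the new min.
Needs rescan: yes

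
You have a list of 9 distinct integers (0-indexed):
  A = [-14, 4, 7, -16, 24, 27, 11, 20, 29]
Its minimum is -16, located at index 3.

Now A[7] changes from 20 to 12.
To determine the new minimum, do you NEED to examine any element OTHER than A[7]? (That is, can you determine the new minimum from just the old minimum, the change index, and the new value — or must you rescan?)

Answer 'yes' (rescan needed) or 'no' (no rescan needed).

Answer: no

Derivation:
Old min = -16 at index 3
Change at index 7: 20 -> 12
Index 7 was NOT the min. New min = min(-16, 12). No rescan of other elements needed.
Needs rescan: no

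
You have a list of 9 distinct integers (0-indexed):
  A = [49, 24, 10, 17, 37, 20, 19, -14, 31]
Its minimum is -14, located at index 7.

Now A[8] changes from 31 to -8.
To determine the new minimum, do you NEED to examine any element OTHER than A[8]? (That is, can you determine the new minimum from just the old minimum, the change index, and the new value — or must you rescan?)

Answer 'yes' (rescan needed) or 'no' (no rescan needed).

Answer: no

Derivation:
Old min = -14 at index 7
Change at index 8: 31 -> -8
Index 8 was NOT the min. New min = min(-14, -8). No rescan of other elements needed.
Needs rescan: no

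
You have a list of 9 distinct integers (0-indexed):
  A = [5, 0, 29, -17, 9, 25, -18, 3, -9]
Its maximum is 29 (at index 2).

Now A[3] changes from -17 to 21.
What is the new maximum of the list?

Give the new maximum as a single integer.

Answer: 29

Derivation:
Old max = 29 (at index 2)
Change: A[3] -17 -> 21
Changed element was NOT the old max.
  New max = max(old_max, new_val) = max(29, 21) = 29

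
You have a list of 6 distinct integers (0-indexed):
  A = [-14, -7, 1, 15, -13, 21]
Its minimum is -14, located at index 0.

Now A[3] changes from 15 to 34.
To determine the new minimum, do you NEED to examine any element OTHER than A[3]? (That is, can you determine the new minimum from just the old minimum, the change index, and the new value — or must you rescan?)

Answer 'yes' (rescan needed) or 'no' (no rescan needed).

Old min = -14 at index 0
Change at index 3: 15 -> 34
Index 3 was NOT the min. New min = min(-14, 34). No rescan of other elements needed.
Needs rescan: no

Answer: no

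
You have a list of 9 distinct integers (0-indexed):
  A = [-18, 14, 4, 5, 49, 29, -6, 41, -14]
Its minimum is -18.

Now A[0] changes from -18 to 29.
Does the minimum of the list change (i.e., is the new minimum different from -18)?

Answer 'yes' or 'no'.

Old min = -18
Change: A[0] -18 -> 29
Changed element was the min; new min must be rechecked.
New min = -14; changed? yes

Answer: yes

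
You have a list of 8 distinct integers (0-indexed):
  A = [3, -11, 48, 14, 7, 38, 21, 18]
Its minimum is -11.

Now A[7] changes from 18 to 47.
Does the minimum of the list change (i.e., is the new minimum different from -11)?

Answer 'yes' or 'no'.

Answer: no

Derivation:
Old min = -11
Change: A[7] 18 -> 47
Changed element was NOT the min; min changes only if 47 < -11.
New min = -11; changed? no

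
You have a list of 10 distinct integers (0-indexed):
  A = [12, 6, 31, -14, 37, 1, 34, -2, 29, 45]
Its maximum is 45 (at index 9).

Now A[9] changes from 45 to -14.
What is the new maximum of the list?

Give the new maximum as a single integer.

Answer: 37

Derivation:
Old max = 45 (at index 9)
Change: A[9] 45 -> -14
Changed element WAS the max -> may need rescan.
  Max of remaining elements: 37
  New max = max(-14, 37) = 37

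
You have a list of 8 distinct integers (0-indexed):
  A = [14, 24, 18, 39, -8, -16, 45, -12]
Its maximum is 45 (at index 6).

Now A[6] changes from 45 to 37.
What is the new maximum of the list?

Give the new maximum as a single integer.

Old max = 45 (at index 6)
Change: A[6] 45 -> 37
Changed element WAS the max -> may need rescan.
  Max of remaining elements: 39
  New max = max(37, 39) = 39

Answer: 39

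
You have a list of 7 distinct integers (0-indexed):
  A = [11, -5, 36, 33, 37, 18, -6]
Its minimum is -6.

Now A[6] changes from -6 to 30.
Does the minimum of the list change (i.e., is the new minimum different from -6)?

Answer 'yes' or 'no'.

Old min = -6
Change: A[6] -6 -> 30
Changed element was the min; new min must be rechecked.
New min = -5; changed? yes

Answer: yes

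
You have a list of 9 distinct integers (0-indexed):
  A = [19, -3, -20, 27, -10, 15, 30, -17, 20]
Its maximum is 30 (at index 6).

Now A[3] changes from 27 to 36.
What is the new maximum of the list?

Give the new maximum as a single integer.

Old max = 30 (at index 6)
Change: A[3] 27 -> 36
Changed element was NOT the old max.
  New max = max(old_max, new_val) = max(30, 36) = 36

Answer: 36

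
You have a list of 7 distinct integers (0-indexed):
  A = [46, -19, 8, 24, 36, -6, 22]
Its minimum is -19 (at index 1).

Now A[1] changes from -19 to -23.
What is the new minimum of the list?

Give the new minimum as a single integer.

Old min = -19 (at index 1)
Change: A[1] -19 -> -23
Changed element WAS the min. Need to check: is -23 still <= all others?
  Min of remaining elements: -6
  New min = min(-23, -6) = -23

Answer: -23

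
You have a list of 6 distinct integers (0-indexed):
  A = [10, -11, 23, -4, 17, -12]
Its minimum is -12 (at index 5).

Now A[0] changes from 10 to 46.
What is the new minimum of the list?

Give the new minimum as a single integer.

Answer: -12

Derivation:
Old min = -12 (at index 5)
Change: A[0] 10 -> 46
Changed element was NOT the old min.
  New min = min(old_min, new_val) = min(-12, 46) = -12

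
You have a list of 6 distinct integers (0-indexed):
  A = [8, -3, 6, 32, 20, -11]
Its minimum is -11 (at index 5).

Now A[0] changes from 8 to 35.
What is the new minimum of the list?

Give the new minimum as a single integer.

Old min = -11 (at index 5)
Change: A[0] 8 -> 35
Changed element was NOT the old min.
  New min = min(old_min, new_val) = min(-11, 35) = -11

Answer: -11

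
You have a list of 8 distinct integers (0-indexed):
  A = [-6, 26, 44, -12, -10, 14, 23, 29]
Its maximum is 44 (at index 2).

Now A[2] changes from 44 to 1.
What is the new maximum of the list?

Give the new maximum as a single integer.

Answer: 29

Derivation:
Old max = 44 (at index 2)
Change: A[2] 44 -> 1
Changed element WAS the max -> may need rescan.
  Max of remaining elements: 29
  New max = max(1, 29) = 29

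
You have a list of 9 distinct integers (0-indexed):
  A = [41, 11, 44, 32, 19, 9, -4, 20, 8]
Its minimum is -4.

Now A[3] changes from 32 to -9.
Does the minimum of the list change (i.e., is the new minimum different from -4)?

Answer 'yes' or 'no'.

Answer: yes

Derivation:
Old min = -4
Change: A[3] 32 -> -9
Changed element was NOT the min; min changes only if -9 < -4.
New min = -9; changed? yes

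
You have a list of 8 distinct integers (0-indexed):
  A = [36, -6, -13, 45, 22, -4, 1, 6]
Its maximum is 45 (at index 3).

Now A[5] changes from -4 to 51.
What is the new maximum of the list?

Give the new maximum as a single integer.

Old max = 45 (at index 3)
Change: A[5] -4 -> 51
Changed element was NOT the old max.
  New max = max(old_max, new_val) = max(45, 51) = 51

Answer: 51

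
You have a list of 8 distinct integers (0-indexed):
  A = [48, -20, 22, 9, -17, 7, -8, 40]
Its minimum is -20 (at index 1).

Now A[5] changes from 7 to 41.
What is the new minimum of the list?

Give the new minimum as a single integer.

Answer: -20

Derivation:
Old min = -20 (at index 1)
Change: A[5] 7 -> 41
Changed element was NOT the old min.
  New min = min(old_min, new_val) = min(-20, 41) = -20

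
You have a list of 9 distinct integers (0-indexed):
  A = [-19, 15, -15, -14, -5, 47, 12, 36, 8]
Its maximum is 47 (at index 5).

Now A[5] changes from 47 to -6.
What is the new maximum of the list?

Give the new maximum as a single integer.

Old max = 47 (at index 5)
Change: A[5] 47 -> -6
Changed element WAS the max -> may need rescan.
  Max of remaining elements: 36
  New max = max(-6, 36) = 36

Answer: 36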